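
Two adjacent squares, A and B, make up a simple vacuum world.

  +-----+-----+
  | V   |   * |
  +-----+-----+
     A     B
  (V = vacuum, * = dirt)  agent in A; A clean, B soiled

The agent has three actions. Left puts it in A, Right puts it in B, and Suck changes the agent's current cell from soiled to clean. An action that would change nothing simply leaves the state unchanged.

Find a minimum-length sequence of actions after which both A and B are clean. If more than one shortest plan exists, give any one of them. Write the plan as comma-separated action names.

Right (#1): (B; A:clean, B:soiled)
Suck (#2): (B; A:clean, B:clean)
min 2: go B then Suck

Right, Suck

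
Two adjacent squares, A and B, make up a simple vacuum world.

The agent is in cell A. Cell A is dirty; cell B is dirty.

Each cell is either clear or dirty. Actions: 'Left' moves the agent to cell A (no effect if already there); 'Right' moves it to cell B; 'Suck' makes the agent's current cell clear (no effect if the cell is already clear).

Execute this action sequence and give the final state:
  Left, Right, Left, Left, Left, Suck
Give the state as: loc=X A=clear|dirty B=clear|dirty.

loc=A A=clear B=dirty

1. Left → loc=A A=dirty B=dirty
2. Right → loc=B A=dirty B=dirty
3. Left → loc=A A=dirty B=dirty
4. Left → loc=A A=dirty B=dirty
5. Left → loc=A A=dirty B=dirty
6. Suck → loc=A A=clear B=dirty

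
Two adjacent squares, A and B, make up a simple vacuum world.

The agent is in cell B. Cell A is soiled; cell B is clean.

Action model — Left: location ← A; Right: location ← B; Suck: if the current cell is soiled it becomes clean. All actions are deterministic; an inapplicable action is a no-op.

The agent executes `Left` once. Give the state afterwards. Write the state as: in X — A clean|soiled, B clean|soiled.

in A — A soiled, B clean

start: in B — A soiled, B clean
1) do Left; now in A — A soiled, B clean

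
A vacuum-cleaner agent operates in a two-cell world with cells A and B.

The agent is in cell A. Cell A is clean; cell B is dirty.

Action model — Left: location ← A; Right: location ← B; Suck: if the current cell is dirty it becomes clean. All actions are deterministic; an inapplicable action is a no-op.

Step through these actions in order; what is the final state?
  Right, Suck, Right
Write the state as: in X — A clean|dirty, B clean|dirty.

in B — A clean, B clean

Right (#1): in B — A clean, B dirty
Suck (#2): in B — A clean, B clean
Right (#3): in B — A clean, B clean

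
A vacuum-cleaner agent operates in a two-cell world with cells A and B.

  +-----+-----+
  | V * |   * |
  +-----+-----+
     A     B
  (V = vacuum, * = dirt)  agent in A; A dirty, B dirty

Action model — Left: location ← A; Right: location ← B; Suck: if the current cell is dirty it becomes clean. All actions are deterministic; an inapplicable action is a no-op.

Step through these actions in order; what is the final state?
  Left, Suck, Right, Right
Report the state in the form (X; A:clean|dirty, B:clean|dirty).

(B; A:clean, B:dirty)

1. Left → (A; A:dirty, B:dirty)
2. Suck → (A; A:clean, B:dirty)
3. Right → (B; A:clean, B:dirty)
4. Right → (B; A:clean, B:dirty)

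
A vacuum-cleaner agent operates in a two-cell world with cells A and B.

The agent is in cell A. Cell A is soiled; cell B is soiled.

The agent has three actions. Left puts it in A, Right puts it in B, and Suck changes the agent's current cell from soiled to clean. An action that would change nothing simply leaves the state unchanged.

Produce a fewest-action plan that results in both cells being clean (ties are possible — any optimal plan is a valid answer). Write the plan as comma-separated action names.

step 1/3 (Suck): <A|clean|soiled>
step 2/3 (Right): <B|clean|soiled>
step 3/3 (Suck): <B|clean|clean>
min 3: Suck A + move + Suck B

Suck, Right, Suck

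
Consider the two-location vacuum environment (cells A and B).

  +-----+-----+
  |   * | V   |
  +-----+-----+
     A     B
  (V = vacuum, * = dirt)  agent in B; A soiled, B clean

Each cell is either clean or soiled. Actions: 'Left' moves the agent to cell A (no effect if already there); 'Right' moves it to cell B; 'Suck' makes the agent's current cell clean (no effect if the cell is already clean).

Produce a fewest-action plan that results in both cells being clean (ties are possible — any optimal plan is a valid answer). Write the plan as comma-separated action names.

Left (#1): loc=A A=soiled B=clean
Suck (#2): loc=A A=clean B=clean
min 2: go A then Suck

Left, Suck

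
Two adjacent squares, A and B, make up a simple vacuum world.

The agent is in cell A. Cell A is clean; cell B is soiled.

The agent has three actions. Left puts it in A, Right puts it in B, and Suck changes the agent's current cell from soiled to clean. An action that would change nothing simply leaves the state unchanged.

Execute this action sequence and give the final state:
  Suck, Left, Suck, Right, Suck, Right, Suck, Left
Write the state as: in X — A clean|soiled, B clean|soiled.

t=1 Suck ⇒ in A — A clean, B soiled
t=2 Left ⇒ in A — A clean, B soiled
t=3 Suck ⇒ in A — A clean, B soiled
t=4 Right ⇒ in B — A clean, B soiled
t=5 Suck ⇒ in B — A clean, B clean
t=6 Right ⇒ in B — A clean, B clean
t=7 Suck ⇒ in B — A clean, B clean
t=8 Left ⇒ in A — A clean, B clean

in A — A clean, B clean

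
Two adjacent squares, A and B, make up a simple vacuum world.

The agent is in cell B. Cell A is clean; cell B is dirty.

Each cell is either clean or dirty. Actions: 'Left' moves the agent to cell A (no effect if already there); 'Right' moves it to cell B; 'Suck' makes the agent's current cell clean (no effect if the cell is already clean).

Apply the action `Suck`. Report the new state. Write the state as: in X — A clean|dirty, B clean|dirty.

in B — A clean, B clean

start: in B — A clean, B dirty
[1] after Suck: in B — A clean, B clean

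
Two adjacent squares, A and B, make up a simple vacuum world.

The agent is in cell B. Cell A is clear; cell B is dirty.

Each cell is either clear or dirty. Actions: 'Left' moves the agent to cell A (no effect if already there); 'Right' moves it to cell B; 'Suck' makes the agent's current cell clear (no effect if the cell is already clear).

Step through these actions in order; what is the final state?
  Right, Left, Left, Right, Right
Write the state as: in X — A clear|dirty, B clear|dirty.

Right (#1): in B — A clear, B dirty
Left (#2): in A — A clear, B dirty
Left (#3): in A — A clear, B dirty
Right (#4): in B — A clear, B dirty
Right (#5): in B — A clear, B dirty

in B — A clear, B dirty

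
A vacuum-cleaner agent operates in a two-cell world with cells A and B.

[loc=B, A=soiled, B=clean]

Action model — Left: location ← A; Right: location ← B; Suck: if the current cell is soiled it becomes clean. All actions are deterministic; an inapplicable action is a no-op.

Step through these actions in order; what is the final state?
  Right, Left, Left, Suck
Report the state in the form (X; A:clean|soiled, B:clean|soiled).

(A; A:clean, B:clean)

1) do Right; now (B; A:soiled, B:clean)
2) do Left; now (A; A:soiled, B:clean)
3) do Left; now (A; A:soiled, B:clean)
4) do Suck; now (A; A:clean, B:clean)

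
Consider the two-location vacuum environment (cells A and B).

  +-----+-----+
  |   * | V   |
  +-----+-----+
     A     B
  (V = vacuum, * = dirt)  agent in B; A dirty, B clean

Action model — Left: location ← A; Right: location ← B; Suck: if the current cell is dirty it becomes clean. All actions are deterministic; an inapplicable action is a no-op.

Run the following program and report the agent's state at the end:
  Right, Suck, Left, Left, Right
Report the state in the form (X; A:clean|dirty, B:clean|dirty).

(B; A:dirty, B:clean)

step 1/5 (Right): (B; A:dirty, B:clean)
step 2/5 (Suck): (B; A:dirty, B:clean)
step 3/5 (Left): (A; A:dirty, B:clean)
step 4/5 (Left): (A; A:dirty, B:clean)
step 5/5 (Right): (B; A:dirty, B:clean)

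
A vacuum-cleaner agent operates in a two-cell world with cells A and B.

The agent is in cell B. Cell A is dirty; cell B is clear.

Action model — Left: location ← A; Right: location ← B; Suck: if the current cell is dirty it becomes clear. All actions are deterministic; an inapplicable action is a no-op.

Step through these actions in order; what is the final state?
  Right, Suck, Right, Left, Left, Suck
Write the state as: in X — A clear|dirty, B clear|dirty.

1. Right → in B — A dirty, B clear
2. Suck → in B — A dirty, B clear
3. Right → in B — A dirty, B clear
4. Left → in A — A dirty, B clear
5. Left → in A — A dirty, B clear
6. Suck → in A — A clear, B clear

in A — A clear, B clear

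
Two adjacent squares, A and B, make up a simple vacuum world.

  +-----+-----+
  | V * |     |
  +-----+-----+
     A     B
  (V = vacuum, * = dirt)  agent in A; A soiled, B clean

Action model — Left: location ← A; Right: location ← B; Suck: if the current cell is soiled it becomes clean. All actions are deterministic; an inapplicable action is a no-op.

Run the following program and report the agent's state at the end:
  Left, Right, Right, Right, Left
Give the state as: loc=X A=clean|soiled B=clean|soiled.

loc=A A=soiled B=clean

[1] after Left: loc=A A=soiled B=clean
[2] after Right: loc=B A=soiled B=clean
[3] after Right: loc=B A=soiled B=clean
[4] after Right: loc=B A=soiled B=clean
[5] after Left: loc=A A=soiled B=clean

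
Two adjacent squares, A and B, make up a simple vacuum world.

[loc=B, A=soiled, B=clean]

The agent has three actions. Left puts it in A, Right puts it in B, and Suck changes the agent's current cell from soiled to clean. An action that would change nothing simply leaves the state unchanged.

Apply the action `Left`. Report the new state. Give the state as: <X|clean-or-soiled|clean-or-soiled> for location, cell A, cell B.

<A|soiled|clean>

start: <B|soiled|clean>
[1] after Left: <A|soiled|clean>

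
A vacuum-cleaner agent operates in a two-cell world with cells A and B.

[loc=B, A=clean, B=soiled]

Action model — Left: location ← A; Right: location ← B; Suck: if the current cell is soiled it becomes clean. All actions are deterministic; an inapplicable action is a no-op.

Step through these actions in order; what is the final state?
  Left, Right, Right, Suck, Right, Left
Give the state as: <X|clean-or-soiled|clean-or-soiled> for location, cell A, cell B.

<A|clean|clean>

step 1/6 (Left): <A|clean|soiled>
step 2/6 (Right): <B|clean|soiled>
step 3/6 (Right): <B|clean|soiled>
step 4/6 (Suck): <B|clean|clean>
step 5/6 (Right): <B|clean|clean>
step 6/6 (Left): <A|clean|clean>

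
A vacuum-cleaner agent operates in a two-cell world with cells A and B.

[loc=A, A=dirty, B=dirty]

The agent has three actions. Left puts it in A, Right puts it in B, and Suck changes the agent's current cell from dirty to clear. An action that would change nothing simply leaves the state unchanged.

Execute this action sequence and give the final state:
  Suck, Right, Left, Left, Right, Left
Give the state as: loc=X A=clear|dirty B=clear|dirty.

loc=A A=clear B=dirty

[1] after Suck: loc=A A=clear B=dirty
[2] after Right: loc=B A=clear B=dirty
[3] after Left: loc=A A=clear B=dirty
[4] after Left: loc=A A=clear B=dirty
[5] after Right: loc=B A=clear B=dirty
[6] after Left: loc=A A=clear B=dirty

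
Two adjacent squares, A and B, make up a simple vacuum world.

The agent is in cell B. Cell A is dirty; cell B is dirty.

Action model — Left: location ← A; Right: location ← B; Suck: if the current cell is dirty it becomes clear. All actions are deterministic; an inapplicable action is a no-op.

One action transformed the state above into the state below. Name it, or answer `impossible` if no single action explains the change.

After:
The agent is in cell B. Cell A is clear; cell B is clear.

try  Left: (A; A:dirty, B:dirty)
try Right: (B; A:dirty, B:dirty)
try  Suck: (B; A:dirty, B:clear)
no single action produces the after-state

impossible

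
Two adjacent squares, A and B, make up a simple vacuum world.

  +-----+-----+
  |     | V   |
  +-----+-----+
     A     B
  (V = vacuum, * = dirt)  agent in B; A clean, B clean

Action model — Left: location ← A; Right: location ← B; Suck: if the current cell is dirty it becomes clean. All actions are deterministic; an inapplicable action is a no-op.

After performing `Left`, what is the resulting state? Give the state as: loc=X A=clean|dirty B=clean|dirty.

start: loc=B A=clean B=clean
1) do Left; now loc=A A=clean B=clean

loc=A A=clean B=clean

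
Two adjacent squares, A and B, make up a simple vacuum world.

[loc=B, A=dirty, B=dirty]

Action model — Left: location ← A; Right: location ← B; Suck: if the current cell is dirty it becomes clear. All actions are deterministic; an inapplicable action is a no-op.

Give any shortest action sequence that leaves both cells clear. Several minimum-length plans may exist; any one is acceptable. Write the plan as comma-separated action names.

1. Suck → loc=B A=dirty B=clear
2. Left → loc=A A=dirty B=clear
3. Suck → loc=A A=clear B=clear
min 3: Suck B + move + Suck A

Suck, Left, Suck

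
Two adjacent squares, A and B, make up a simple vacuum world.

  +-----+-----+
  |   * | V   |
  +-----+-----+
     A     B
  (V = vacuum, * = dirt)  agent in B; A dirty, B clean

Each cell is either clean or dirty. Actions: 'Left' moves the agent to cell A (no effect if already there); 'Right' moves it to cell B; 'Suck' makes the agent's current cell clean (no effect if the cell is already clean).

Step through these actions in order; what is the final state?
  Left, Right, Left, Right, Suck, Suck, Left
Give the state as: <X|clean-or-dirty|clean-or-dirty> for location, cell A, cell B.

1. Left → <A|dirty|clean>
2. Right → <B|dirty|clean>
3. Left → <A|dirty|clean>
4. Right → <B|dirty|clean>
5. Suck → <B|dirty|clean>
6. Suck → <B|dirty|clean>
7. Left → <A|dirty|clean>

<A|dirty|clean>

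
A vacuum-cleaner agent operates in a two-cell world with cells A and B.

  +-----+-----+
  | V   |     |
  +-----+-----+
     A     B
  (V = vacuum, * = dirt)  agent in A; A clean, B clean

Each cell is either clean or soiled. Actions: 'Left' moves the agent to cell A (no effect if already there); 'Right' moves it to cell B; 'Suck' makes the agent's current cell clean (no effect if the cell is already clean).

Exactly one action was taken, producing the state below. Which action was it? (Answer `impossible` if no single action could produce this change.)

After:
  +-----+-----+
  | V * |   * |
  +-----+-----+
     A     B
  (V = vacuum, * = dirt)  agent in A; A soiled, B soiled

impossible

try  Left: in A — A clean, B clean
try Right: in B — A clean, B clean
try  Suck: in A — A clean, B clean
no single action produces the after-state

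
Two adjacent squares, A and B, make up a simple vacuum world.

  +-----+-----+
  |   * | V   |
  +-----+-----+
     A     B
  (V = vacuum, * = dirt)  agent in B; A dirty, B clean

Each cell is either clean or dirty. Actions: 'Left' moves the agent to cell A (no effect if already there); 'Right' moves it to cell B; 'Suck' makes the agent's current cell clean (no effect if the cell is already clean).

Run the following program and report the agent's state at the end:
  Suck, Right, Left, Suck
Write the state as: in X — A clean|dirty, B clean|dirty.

in A — A clean, B clean

t=1 Suck ⇒ in B — A dirty, B clean
t=2 Right ⇒ in B — A dirty, B clean
t=3 Left ⇒ in A — A dirty, B clean
t=4 Suck ⇒ in A — A clean, B clean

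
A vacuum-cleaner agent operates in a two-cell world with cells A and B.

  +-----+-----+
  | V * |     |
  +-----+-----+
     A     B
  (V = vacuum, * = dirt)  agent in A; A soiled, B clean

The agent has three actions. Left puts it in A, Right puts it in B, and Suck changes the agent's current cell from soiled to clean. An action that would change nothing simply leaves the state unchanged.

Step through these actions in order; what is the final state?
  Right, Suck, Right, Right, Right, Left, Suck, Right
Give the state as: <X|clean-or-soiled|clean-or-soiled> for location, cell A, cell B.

<B|clean|clean>

Right (#1): <B|soiled|clean>
Suck (#2): <B|soiled|clean>
Right (#3): <B|soiled|clean>
Right (#4): <B|soiled|clean>
Right (#5): <B|soiled|clean>
Left (#6): <A|soiled|clean>
Suck (#7): <A|clean|clean>
Right (#8): <B|clean|clean>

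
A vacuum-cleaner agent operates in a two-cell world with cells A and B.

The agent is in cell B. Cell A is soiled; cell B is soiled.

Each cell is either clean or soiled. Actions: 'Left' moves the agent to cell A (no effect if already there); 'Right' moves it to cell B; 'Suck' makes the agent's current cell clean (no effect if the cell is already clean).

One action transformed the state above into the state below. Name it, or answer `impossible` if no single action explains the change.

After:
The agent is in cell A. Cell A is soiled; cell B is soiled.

try  Left: <A|soiled|soiled>  ← match
try Right: <B|soiled|soiled>
try  Suck: <B|soiled|clean>

Left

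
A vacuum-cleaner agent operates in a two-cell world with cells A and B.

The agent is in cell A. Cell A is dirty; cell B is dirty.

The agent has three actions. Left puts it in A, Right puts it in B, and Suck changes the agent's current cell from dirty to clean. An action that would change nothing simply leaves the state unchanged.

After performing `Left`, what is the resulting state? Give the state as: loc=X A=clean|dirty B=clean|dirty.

loc=A A=dirty B=dirty

start: loc=A A=dirty B=dirty
[1] after Left: loc=A A=dirty B=dirty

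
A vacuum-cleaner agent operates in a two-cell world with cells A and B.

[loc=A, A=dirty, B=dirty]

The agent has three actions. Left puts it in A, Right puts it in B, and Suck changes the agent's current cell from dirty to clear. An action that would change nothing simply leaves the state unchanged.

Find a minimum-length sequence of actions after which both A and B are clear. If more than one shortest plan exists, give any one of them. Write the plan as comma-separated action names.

Suck, Right, Suck

step 1/3 (Suck): (A; A:clear, B:dirty)
step 2/3 (Right): (B; A:clear, B:dirty)
step 3/3 (Suck): (B; A:clear, B:clear)
min 3: Suck A + move + Suck B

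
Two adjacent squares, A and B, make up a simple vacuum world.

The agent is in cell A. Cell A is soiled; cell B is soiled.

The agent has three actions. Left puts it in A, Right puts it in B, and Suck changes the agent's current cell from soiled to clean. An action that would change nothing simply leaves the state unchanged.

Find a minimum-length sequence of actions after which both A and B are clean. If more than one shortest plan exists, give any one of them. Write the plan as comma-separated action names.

1. Suck → <A|clean|soiled>
2. Right → <B|clean|soiled>
3. Suck → <B|clean|clean>
min 3: Suck A + move + Suck B

Suck, Right, Suck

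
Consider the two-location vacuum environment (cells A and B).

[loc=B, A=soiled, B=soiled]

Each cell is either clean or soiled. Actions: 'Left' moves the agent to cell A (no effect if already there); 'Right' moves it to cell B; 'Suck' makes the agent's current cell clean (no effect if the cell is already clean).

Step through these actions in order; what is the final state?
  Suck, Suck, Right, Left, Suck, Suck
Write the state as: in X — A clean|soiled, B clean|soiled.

step 1/6 (Suck): in B — A soiled, B clean
step 2/6 (Suck): in B — A soiled, B clean
step 3/6 (Right): in B — A soiled, B clean
step 4/6 (Left): in A — A soiled, B clean
step 5/6 (Suck): in A — A clean, B clean
step 6/6 (Suck): in A — A clean, B clean

in A — A clean, B clean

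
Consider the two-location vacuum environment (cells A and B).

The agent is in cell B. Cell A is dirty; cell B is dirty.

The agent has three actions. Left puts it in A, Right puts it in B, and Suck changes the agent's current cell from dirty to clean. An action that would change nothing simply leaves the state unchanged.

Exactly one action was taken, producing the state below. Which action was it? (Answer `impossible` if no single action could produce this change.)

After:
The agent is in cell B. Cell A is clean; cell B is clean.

impossible

try  Left: loc=A A=dirty B=dirty
try Right: loc=B A=dirty B=dirty
try  Suck: loc=B A=dirty B=clean
no single action produces the after-state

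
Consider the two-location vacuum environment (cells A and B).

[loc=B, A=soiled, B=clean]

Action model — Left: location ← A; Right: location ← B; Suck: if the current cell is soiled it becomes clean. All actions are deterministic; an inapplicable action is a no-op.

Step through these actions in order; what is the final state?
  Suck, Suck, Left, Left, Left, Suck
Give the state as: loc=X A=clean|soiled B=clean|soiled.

loc=A A=clean B=clean

[1] after Suck: loc=B A=soiled B=clean
[2] after Suck: loc=B A=soiled B=clean
[3] after Left: loc=A A=soiled B=clean
[4] after Left: loc=A A=soiled B=clean
[5] after Left: loc=A A=soiled B=clean
[6] after Suck: loc=A A=clean B=clean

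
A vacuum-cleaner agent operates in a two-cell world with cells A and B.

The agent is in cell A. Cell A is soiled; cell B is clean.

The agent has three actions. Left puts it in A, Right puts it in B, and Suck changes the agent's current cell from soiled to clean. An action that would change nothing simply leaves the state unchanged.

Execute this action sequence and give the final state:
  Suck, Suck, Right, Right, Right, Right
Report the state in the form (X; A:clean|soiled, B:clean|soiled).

(B; A:clean, B:clean)

step 1/6 (Suck): (A; A:clean, B:clean)
step 2/6 (Suck): (A; A:clean, B:clean)
step 3/6 (Right): (B; A:clean, B:clean)
step 4/6 (Right): (B; A:clean, B:clean)
step 5/6 (Right): (B; A:clean, B:clean)
step 6/6 (Right): (B; A:clean, B:clean)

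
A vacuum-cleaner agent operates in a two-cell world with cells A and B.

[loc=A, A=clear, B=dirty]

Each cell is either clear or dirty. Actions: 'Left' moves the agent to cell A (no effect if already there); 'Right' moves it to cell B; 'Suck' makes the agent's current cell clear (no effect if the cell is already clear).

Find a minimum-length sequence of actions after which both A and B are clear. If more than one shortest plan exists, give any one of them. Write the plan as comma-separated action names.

[1] after Right: <B|clear|dirty>
[2] after Suck: <B|clear|clear>
min 2: go B then Suck

Right, Suck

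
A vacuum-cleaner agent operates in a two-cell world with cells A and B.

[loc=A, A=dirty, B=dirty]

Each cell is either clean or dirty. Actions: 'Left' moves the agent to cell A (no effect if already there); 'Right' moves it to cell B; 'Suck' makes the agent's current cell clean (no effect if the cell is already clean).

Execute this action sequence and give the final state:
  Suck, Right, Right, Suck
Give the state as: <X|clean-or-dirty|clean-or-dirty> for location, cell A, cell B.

step 1/4 (Suck): <A|clean|dirty>
step 2/4 (Right): <B|clean|dirty>
step 3/4 (Right): <B|clean|dirty>
step 4/4 (Suck): <B|clean|clean>

<B|clean|clean>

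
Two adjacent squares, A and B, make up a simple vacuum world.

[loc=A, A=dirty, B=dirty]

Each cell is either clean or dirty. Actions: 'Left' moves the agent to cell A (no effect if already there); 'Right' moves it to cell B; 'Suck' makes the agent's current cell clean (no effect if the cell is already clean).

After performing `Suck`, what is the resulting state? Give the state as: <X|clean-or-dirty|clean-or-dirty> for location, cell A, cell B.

<A|clean|dirty>

start: <A|dirty|dirty>
t=1 Suck ⇒ <A|clean|dirty>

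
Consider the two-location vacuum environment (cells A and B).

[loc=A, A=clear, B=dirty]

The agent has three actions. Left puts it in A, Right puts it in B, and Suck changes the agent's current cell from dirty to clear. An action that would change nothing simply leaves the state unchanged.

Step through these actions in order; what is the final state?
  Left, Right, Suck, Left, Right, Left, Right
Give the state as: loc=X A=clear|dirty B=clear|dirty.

loc=B A=clear B=clear

Left (#1): loc=A A=clear B=dirty
Right (#2): loc=B A=clear B=dirty
Suck (#3): loc=B A=clear B=clear
Left (#4): loc=A A=clear B=clear
Right (#5): loc=B A=clear B=clear
Left (#6): loc=A A=clear B=clear
Right (#7): loc=B A=clear B=clear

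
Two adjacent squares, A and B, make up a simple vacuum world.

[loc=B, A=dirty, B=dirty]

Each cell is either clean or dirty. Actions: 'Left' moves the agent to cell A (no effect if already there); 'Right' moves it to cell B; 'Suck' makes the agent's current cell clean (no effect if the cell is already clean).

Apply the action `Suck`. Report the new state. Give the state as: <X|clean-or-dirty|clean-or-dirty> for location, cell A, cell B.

<B|dirty|clean>

start: <B|dirty|dirty>
1) do Suck; now <B|dirty|clean>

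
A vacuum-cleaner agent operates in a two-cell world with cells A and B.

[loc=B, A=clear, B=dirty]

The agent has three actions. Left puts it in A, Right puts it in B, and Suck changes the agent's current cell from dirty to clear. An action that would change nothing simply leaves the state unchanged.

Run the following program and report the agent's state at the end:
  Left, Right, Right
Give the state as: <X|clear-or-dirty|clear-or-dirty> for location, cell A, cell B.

<B|clear|dirty>

1) do Left; now <A|clear|dirty>
2) do Right; now <B|clear|dirty>
3) do Right; now <B|clear|dirty>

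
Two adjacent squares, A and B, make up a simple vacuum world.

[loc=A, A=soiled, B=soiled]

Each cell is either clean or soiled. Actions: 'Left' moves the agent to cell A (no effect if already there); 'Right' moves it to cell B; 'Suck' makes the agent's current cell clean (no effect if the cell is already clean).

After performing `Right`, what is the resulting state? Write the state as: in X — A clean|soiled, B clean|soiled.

in B — A soiled, B soiled

start: in A — A soiled, B soiled
[1] after Right: in B — A soiled, B soiled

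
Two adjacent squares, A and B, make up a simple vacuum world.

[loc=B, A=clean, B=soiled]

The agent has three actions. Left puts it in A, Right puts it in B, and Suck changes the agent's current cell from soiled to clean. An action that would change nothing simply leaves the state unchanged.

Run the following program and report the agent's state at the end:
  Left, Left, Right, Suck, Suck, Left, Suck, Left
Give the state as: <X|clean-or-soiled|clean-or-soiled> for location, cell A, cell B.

<A|clean|clean>

Left (#1): <A|clean|soiled>
Left (#2): <A|clean|soiled>
Right (#3): <B|clean|soiled>
Suck (#4): <B|clean|clean>
Suck (#5): <B|clean|clean>
Left (#6): <A|clean|clean>
Suck (#7): <A|clean|clean>
Left (#8): <A|clean|clean>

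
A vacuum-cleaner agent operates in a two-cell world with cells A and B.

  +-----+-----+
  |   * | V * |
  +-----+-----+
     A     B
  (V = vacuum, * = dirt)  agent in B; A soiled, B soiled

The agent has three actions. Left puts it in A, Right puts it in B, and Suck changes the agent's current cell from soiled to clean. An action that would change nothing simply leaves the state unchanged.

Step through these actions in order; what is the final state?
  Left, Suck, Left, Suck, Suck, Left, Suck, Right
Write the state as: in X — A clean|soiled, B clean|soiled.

step 1/8 (Left): in A — A soiled, B soiled
step 2/8 (Suck): in A — A clean, B soiled
step 3/8 (Left): in A — A clean, B soiled
step 4/8 (Suck): in A — A clean, B soiled
step 5/8 (Suck): in A — A clean, B soiled
step 6/8 (Left): in A — A clean, B soiled
step 7/8 (Suck): in A — A clean, B soiled
step 8/8 (Right): in B — A clean, B soiled

in B — A clean, B soiled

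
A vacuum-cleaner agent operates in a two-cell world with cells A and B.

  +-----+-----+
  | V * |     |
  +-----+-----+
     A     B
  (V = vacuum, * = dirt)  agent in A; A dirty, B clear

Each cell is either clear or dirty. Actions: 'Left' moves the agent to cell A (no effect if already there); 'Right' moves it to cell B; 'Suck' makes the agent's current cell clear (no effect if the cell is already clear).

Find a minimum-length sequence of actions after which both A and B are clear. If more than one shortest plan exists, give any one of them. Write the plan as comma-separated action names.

Suck

1. Suck → (A; A:clear, B:clear)
min 1: A is dirty, one Suck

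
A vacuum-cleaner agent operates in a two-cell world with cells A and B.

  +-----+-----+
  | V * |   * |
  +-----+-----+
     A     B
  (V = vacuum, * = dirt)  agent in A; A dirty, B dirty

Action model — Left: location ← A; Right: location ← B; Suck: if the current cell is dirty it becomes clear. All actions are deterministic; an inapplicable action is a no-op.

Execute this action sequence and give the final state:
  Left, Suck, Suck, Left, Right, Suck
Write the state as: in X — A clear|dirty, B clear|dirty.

in B — A clear, B clear

1) do Left; now in A — A dirty, B dirty
2) do Suck; now in A — A clear, B dirty
3) do Suck; now in A — A clear, B dirty
4) do Left; now in A — A clear, B dirty
5) do Right; now in B — A clear, B dirty
6) do Suck; now in B — A clear, B clear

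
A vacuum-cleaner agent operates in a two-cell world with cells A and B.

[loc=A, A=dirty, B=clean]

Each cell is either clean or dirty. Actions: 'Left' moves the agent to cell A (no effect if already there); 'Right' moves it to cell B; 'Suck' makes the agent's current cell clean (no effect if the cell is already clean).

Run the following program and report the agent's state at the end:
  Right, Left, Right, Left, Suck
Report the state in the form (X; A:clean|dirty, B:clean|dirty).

(A; A:clean, B:clean)

1) do Right; now (B; A:dirty, B:clean)
2) do Left; now (A; A:dirty, B:clean)
3) do Right; now (B; A:dirty, B:clean)
4) do Left; now (A; A:dirty, B:clean)
5) do Suck; now (A; A:clean, B:clean)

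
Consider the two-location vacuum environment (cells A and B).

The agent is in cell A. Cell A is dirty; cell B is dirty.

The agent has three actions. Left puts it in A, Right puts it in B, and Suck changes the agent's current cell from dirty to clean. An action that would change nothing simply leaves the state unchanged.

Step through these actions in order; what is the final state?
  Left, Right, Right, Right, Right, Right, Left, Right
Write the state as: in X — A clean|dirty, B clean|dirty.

in B — A dirty, B dirty

1. Left → in A — A dirty, B dirty
2. Right → in B — A dirty, B dirty
3. Right → in B — A dirty, B dirty
4. Right → in B — A dirty, B dirty
5. Right → in B — A dirty, B dirty
6. Right → in B — A dirty, B dirty
7. Left → in A — A dirty, B dirty
8. Right → in B — A dirty, B dirty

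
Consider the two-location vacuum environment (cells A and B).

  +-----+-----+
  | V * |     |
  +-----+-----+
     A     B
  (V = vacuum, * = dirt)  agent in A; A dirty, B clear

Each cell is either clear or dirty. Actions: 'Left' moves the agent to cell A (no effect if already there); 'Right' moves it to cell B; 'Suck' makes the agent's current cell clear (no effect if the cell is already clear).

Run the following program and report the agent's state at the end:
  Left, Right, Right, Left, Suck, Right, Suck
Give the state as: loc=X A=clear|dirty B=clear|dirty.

1. Left → loc=A A=dirty B=clear
2. Right → loc=B A=dirty B=clear
3. Right → loc=B A=dirty B=clear
4. Left → loc=A A=dirty B=clear
5. Suck → loc=A A=clear B=clear
6. Right → loc=B A=clear B=clear
7. Suck → loc=B A=clear B=clear

loc=B A=clear B=clear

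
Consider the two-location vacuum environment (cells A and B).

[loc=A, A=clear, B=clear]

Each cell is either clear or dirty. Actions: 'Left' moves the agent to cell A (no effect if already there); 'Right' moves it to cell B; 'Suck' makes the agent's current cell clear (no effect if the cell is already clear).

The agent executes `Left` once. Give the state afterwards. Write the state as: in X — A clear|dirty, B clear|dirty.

start: in A — A clear, B clear
1) do Left; now in A — A clear, B clear

in A — A clear, B clear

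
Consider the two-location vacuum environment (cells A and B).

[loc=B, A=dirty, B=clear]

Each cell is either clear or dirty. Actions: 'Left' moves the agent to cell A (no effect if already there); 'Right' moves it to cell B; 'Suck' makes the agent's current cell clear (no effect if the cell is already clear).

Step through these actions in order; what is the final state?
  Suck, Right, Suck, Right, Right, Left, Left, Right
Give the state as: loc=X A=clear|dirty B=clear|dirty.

loc=B A=dirty B=clear

[1] after Suck: loc=B A=dirty B=clear
[2] after Right: loc=B A=dirty B=clear
[3] after Suck: loc=B A=dirty B=clear
[4] after Right: loc=B A=dirty B=clear
[5] after Right: loc=B A=dirty B=clear
[6] after Left: loc=A A=dirty B=clear
[7] after Left: loc=A A=dirty B=clear
[8] after Right: loc=B A=dirty B=clear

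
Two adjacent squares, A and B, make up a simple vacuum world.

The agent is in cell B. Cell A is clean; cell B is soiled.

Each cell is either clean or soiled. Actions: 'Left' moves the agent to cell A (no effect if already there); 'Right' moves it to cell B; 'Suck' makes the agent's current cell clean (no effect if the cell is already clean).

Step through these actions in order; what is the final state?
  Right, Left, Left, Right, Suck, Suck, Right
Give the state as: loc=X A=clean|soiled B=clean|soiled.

loc=B A=clean B=clean

1. Right → loc=B A=clean B=soiled
2. Left → loc=A A=clean B=soiled
3. Left → loc=A A=clean B=soiled
4. Right → loc=B A=clean B=soiled
5. Suck → loc=B A=clean B=clean
6. Suck → loc=B A=clean B=clean
7. Right → loc=B A=clean B=clean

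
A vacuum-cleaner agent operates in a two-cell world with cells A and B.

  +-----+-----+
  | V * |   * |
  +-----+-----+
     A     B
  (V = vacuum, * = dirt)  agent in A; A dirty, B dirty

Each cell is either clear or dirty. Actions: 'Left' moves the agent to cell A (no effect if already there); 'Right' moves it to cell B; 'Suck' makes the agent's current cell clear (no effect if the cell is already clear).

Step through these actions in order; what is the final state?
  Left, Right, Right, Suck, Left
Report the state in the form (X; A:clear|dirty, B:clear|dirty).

(A; A:dirty, B:clear)

step 1/5 (Left): (A; A:dirty, B:dirty)
step 2/5 (Right): (B; A:dirty, B:dirty)
step 3/5 (Right): (B; A:dirty, B:dirty)
step 4/5 (Suck): (B; A:dirty, B:clear)
step 5/5 (Left): (A; A:dirty, B:clear)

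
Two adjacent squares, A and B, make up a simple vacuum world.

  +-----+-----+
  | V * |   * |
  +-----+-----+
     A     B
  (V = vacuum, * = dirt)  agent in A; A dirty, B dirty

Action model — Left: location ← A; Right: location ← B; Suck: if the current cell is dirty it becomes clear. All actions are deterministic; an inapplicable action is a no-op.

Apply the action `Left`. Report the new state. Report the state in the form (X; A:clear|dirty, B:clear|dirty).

(A; A:dirty, B:dirty)

start: (A; A:dirty, B:dirty)
Left (#1): (A; A:dirty, B:dirty)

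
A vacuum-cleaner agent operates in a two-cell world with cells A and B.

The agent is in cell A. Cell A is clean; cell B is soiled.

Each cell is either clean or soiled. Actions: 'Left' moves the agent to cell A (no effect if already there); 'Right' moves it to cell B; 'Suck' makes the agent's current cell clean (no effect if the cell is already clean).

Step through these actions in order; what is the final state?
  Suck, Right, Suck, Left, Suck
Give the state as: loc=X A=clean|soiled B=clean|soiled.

t=1 Suck ⇒ loc=A A=clean B=soiled
t=2 Right ⇒ loc=B A=clean B=soiled
t=3 Suck ⇒ loc=B A=clean B=clean
t=4 Left ⇒ loc=A A=clean B=clean
t=5 Suck ⇒ loc=A A=clean B=clean

loc=A A=clean B=clean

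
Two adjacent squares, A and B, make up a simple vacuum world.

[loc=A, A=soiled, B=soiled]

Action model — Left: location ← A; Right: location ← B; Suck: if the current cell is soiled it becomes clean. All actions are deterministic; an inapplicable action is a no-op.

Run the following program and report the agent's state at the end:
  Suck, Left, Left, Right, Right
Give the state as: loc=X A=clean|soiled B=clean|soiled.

t=1 Suck ⇒ loc=A A=clean B=soiled
t=2 Left ⇒ loc=A A=clean B=soiled
t=3 Left ⇒ loc=A A=clean B=soiled
t=4 Right ⇒ loc=B A=clean B=soiled
t=5 Right ⇒ loc=B A=clean B=soiled

loc=B A=clean B=soiled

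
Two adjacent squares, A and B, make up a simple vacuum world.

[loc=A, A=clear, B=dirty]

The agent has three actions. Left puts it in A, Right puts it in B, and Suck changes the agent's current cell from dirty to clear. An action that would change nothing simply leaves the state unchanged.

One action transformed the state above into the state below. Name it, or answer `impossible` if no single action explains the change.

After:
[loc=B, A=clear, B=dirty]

try  Left: <A|clear|dirty>
try Right: <B|clear|dirty>  ← match
try  Suck: <A|clear|dirty>

Right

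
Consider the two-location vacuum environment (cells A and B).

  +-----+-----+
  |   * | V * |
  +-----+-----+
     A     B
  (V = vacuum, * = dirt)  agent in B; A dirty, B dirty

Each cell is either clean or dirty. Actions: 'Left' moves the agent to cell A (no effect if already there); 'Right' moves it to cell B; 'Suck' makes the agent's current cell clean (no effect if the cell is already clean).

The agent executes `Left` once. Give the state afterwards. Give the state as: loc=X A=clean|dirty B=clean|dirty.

start: loc=B A=dirty B=dirty
[1] after Left: loc=A A=dirty B=dirty

loc=A A=dirty B=dirty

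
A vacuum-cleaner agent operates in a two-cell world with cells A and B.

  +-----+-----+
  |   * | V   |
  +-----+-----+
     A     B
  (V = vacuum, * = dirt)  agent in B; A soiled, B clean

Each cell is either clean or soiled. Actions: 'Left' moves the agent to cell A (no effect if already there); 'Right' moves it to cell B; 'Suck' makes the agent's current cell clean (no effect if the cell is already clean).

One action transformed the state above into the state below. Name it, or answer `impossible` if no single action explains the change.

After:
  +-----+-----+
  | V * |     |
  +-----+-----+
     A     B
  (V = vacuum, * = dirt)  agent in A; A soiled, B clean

Left

try  Left: loc=A A=soiled B=clean  ← match
try Right: loc=B A=soiled B=clean
try  Suck: loc=B A=soiled B=clean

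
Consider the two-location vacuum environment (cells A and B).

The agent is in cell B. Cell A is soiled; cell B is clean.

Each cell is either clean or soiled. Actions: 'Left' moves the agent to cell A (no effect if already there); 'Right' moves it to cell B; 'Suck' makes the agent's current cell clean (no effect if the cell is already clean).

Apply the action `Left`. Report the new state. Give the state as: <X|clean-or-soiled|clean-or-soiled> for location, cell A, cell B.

start: <B|soiled|clean>
Left (#1): <A|soiled|clean>

<A|soiled|clean>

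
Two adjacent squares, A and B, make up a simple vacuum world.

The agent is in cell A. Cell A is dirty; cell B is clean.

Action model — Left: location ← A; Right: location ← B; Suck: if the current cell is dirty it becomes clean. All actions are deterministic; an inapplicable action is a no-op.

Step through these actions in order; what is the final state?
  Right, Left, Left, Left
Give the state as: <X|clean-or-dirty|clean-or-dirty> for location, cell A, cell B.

<A|dirty|clean>

1) do Right; now <B|dirty|clean>
2) do Left; now <A|dirty|clean>
3) do Left; now <A|dirty|clean>
4) do Left; now <A|dirty|clean>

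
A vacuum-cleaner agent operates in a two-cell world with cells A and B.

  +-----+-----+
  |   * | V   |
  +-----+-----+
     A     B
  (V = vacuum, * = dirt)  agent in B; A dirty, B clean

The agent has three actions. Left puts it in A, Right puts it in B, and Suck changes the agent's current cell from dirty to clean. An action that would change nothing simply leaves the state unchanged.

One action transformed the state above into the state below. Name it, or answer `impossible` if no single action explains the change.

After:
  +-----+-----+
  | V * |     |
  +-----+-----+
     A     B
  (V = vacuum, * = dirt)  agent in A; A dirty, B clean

Left

try  Left: in A — A dirty, B clean  ← match
try Right: in B — A dirty, B clean
try  Suck: in B — A dirty, B clean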